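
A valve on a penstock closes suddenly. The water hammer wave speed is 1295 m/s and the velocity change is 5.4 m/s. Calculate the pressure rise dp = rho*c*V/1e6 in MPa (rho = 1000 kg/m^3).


dp = 1000 * 1295 * 5.4 / 1e6 = 6.9930 MPa


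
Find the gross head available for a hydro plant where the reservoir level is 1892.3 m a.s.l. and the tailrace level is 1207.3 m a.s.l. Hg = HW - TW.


Hg = 1892.3 - 1207.3 = 685.0000 m


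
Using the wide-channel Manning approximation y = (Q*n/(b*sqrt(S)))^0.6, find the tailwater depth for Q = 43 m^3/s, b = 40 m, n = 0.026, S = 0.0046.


y = (43 * 0.026 / (40 * 0.0046^0.5))^0.6 = 0.5875 m


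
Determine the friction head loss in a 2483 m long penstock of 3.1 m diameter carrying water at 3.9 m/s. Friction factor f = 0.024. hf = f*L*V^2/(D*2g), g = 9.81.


hf = 0.024 * 2483 * 3.9^2 / (3.1 * 2 * 9.81) = 14.9024 m


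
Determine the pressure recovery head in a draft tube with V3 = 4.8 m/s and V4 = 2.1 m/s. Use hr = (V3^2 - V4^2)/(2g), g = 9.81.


hr = (4.8^2 - 2.1^2) / (2*9.81) = 0.9495 m


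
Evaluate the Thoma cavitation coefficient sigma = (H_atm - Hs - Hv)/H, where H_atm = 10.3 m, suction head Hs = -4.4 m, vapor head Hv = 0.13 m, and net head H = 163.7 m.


sigma = (10.3 - (-4.4) - 0.13) / 163.7 = 0.0890


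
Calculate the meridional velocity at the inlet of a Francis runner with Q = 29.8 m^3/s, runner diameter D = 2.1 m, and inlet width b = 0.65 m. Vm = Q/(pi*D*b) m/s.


Vm = 29.8 / (pi * 2.1 * 0.65) = 6.9492 m/s


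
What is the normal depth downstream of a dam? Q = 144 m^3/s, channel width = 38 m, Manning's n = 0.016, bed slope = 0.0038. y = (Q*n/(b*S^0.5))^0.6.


y = (144 * 0.016 / (38 * 0.0038^0.5))^0.6 = 0.9901 m


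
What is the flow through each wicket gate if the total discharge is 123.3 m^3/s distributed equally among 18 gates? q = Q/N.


q = 123.3 / 18 = 6.8500 m^3/s


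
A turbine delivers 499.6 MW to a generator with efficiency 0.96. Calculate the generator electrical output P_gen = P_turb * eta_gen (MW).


P_gen = 499.6 * 0.96 = 479.6160 MW


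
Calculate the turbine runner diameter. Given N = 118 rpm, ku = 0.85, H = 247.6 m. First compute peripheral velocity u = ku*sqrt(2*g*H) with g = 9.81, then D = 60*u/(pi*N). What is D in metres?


u = 0.85 * sqrt(2*9.81*247.6) = 59.2439 m/s
D = 60 * 59.2439 / (pi * 118) = 9.5888 m


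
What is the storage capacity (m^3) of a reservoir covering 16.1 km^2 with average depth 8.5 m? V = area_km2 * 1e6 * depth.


V = 16.1 * 1e6 * 8.5 = 1.3685e+08 m^3


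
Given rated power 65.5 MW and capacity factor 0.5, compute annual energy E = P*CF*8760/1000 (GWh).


E = 65.5 * 0.5 * 8760 / 1000 = 286.8900 GWh


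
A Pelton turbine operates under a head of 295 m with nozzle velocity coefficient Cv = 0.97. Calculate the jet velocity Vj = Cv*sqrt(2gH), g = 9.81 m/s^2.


Vj = 0.97 * sqrt(2*9.81*295) = 73.7959 m/s


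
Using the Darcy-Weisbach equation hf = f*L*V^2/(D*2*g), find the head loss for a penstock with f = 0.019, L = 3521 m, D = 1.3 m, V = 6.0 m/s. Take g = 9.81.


hf = 0.019 * 3521 * 6.0^2 / (1.3 * 2 * 9.81) = 94.4234 m


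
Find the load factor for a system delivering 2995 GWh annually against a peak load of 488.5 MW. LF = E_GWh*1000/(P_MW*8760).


LF = 2995 * 1000 / (488.5 * 8760) = 0.6999


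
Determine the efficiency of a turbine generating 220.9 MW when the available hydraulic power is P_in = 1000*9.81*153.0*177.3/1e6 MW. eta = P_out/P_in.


P_in = 1000 * 9.81 * 153.0 * 177.3 / 1e6 = 266.1149 MW
eta = 220.9 / 266.1149 = 0.8301


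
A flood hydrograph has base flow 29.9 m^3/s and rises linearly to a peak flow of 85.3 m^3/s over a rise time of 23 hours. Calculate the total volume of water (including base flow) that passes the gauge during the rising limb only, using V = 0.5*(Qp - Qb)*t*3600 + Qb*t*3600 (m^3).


V = 0.5*(85.3 - 29.9)*23*3600 + 29.9*23*3600 = 4.7693e+06 m^3


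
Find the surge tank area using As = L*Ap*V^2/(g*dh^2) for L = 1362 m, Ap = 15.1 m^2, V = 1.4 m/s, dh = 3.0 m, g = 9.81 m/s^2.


As = 1362 * 15.1 * 1.4^2 / (9.81 * 3.0^2) = 456.5608 m^2


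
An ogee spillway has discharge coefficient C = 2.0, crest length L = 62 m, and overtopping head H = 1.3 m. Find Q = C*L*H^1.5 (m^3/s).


Q = 2.0 * 62 * 1.3^1.5 = 183.7963 m^3/s


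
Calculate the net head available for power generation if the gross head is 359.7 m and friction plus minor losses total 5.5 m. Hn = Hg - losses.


Hn = 359.7 - 5.5 = 354.2000 m


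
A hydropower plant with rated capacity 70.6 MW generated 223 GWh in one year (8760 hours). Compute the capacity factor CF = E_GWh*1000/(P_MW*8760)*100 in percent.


CF = 223 * 1000 / (70.6 * 8760) * 100 = 36.0575 %


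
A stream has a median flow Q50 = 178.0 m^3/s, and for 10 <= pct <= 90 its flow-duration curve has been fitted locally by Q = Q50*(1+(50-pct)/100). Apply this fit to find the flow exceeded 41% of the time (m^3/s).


Q = 178.0 * (1 + (50 - 41)/100) = 194.0200 m^3/s


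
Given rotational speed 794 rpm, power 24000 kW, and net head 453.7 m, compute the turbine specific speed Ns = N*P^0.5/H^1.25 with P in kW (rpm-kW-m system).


Ns = 794 * 24000^0.5 / 453.7^1.25 = 58.7442


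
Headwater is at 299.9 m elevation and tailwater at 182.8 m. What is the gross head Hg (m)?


Hg = 299.9 - 182.8 = 117.1000 m


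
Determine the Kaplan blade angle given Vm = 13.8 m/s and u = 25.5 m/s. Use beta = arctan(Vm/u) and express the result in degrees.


beta = arctan(13.8 / 25.5) = 28.4212 degrees


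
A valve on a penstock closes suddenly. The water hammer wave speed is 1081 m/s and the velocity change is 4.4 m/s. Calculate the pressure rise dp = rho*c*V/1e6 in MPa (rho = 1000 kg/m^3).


dp = 1000 * 1081 * 4.4 / 1e6 = 4.7564 MPa


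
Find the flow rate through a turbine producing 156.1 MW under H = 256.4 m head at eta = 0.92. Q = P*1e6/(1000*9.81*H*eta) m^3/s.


Q = 156.1 * 1e6 / (1000 * 9.81 * 256.4 * 0.92) = 67.4572 m^3/s


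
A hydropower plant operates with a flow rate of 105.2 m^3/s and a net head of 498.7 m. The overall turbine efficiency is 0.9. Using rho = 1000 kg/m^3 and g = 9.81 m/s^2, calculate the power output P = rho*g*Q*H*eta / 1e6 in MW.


P = 1000 * 9.81 * 105.2 * 498.7 * 0.9 / 1e6 = 463.1979 MW


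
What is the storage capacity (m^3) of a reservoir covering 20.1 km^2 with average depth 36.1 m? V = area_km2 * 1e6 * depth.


V = 20.1 * 1e6 * 36.1 = 7.2561e+08 m^3


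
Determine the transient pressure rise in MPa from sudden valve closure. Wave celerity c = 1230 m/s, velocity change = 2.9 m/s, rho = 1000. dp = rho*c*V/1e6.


dp = 1000 * 1230 * 2.9 / 1e6 = 3.5670 MPa


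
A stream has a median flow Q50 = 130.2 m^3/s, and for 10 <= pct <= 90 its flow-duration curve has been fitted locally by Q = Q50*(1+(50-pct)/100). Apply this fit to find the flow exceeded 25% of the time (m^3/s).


Q = 130.2 * (1 + (50 - 25)/100) = 162.7500 m^3/s


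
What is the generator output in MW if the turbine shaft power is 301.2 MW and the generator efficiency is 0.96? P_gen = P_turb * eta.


P_gen = 301.2 * 0.96 = 289.1520 MW


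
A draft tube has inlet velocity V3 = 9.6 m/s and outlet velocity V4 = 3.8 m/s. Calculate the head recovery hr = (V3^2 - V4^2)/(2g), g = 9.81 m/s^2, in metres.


hr = (9.6^2 - 3.8^2) / (2*9.81) = 3.9613 m


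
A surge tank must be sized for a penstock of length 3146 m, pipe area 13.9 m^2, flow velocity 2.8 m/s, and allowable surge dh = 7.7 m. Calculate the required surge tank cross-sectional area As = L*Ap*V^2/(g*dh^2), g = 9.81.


As = 3146 * 13.9 * 2.8^2 / (9.81 * 7.7^2) = 589.4393 m^2


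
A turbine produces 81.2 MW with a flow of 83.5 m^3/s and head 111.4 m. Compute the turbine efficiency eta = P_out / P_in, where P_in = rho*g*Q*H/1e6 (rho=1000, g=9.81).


P_in = 1000 * 9.81 * 83.5 * 111.4 / 1e6 = 91.2516 MW
eta = 81.2 / 91.2516 = 0.8898


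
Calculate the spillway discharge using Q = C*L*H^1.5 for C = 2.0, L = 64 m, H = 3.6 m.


Q = 2.0 * 64 * 3.6^1.5 = 874.3065 m^3/s


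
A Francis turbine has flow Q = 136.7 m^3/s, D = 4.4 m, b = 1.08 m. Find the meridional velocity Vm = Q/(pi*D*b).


Vm = 136.7 / (pi * 4.4 * 1.08) = 9.1568 m/s


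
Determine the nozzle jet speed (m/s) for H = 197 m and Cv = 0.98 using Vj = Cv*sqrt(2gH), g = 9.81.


Vj = 0.98 * sqrt(2*9.81*197) = 60.9268 m/s


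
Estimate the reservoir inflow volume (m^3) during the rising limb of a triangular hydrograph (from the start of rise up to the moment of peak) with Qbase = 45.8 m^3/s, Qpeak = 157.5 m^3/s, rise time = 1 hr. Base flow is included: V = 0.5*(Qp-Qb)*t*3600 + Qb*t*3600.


V = 0.5*(157.5 - 45.8)*1*3600 + 45.8*1*3600 = 365940.0000 m^3


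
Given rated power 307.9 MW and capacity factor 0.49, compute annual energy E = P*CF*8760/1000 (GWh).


E = 307.9 * 0.49 * 8760 / 1000 = 1321.6300 GWh


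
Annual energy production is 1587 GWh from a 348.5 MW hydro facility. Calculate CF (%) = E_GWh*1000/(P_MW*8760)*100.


CF = 1587 * 1000 / (348.5 * 8760) * 100 = 51.9840 %


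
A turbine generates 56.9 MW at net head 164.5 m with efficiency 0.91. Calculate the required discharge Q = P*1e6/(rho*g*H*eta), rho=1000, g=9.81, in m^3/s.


Q = 56.9 * 1e6 / (1000 * 9.81 * 164.5 * 0.91) = 38.7468 m^3/s


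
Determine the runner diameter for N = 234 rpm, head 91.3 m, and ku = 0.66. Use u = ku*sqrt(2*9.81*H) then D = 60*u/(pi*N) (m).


u = 0.66 * sqrt(2*9.81*91.3) = 27.9337 m/s
D = 60 * 27.9337 / (pi * 234) = 2.2799 m


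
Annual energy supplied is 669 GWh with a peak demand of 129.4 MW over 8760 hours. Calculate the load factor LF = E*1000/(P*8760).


LF = 669 * 1000 / (129.4 * 8760) = 0.5902


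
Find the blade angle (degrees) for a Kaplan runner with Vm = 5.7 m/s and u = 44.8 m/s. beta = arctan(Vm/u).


beta = arctan(5.7 / 44.8) = 7.2509 degrees


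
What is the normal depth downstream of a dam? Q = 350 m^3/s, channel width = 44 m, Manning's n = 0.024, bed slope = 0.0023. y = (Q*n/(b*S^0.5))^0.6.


y = (350 * 0.024 / (44 * 0.0023^0.5))^0.6 = 2.2907 m


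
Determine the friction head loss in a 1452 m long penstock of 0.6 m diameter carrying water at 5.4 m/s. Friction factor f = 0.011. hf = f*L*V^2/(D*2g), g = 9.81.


hf = 0.011 * 1452 * 5.4^2 / (0.6 * 2 * 9.81) = 39.5637 m


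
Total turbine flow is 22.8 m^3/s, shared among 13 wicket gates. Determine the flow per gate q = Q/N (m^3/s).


q = 22.8 / 13 = 1.7538 m^3/s


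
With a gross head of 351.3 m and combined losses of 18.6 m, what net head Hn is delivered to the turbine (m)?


Hn = 351.3 - 18.6 = 332.7000 m


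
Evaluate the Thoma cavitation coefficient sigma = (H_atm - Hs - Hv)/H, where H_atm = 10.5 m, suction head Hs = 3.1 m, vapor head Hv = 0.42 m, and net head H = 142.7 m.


sigma = (10.5 - 3.1 - 0.42) / 142.7 = 0.0489


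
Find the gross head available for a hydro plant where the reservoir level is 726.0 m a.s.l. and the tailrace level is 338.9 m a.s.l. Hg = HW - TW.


Hg = 726.0 - 338.9 = 387.1000 m


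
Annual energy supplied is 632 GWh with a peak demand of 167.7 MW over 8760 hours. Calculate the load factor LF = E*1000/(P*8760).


LF = 632 * 1000 / (167.7 * 8760) = 0.4302


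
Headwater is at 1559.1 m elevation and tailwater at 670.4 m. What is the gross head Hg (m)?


Hg = 1559.1 - 670.4 = 888.7000 m


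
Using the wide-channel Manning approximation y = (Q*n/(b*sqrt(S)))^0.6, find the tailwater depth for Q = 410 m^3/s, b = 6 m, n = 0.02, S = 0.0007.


y = (410 * 0.02 / (6 * 0.0007^0.5))^0.6 = 10.6627 m


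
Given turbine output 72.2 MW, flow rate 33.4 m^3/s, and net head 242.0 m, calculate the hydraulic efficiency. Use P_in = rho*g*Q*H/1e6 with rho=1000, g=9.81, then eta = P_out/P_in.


P_in = 1000 * 9.81 * 33.4 * 242.0 / 1e6 = 79.2923 MW
eta = 72.2 / 79.2923 = 0.9106


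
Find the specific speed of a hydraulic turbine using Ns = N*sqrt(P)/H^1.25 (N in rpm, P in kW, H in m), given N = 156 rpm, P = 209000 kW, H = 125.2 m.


Ns = 156 * 209000^0.5 / 125.2^1.25 = 170.2912


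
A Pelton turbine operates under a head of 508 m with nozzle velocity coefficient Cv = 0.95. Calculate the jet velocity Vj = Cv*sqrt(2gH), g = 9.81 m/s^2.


Vj = 0.95 * sqrt(2*9.81*508) = 94.8429 m/s


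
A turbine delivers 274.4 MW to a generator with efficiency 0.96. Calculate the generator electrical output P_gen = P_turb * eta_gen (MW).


P_gen = 274.4 * 0.96 = 263.4240 MW


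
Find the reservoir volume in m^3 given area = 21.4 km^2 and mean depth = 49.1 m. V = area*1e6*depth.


V = 21.4 * 1e6 * 49.1 = 1.0507e+09 m^3


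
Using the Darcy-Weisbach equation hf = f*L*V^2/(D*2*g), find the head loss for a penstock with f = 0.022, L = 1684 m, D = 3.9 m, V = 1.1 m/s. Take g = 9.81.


hf = 0.022 * 1684 * 1.1^2 / (3.9 * 2 * 9.81) = 0.5859 m


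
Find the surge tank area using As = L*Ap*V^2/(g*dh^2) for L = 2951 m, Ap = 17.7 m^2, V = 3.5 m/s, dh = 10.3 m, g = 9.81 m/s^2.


As = 2951 * 17.7 * 3.5^2 / (9.81 * 10.3^2) = 614.8018 m^2


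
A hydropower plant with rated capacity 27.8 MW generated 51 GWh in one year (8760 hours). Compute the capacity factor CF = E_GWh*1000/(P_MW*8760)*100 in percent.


CF = 51 * 1000 / (27.8 * 8760) * 100 = 20.9422 %


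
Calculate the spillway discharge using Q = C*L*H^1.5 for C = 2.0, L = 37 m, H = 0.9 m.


Q = 2.0 * 37 * 0.9^1.5 = 63.1823 m^3/s


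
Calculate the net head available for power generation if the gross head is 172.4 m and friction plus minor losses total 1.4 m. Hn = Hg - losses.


Hn = 172.4 - 1.4 = 171.0000 m


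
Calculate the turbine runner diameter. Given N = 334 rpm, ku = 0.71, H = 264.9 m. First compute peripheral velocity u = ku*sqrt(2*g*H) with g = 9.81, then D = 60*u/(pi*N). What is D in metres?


u = 0.71 * sqrt(2*9.81*264.9) = 51.1857 m/s
D = 60 * 51.1857 / (pi * 334) = 2.9269 m


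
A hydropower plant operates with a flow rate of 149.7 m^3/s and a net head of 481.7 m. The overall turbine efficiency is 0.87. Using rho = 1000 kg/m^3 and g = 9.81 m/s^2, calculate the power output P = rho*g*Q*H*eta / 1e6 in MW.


P = 1000 * 9.81 * 149.7 * 481.7 * 0.87 / 1e6 = 615.4414 MW


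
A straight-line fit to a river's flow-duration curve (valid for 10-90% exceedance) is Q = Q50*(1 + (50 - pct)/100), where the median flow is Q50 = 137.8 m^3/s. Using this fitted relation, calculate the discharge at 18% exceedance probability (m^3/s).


Q = 137.8 * (1 + (50 - 18)/100) = 181.8960 m^3/s


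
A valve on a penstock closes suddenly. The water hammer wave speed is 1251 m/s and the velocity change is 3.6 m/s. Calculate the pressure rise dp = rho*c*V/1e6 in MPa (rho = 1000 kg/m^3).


dp = 1000 * 1251 * 3.6 / 1e6 = 4.5036 MPa


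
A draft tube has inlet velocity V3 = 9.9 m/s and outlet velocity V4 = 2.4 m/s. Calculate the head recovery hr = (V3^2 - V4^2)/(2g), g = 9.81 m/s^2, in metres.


hr = (9.9^2 - 2.4^2) / (2*9.81) = 4.7018 m


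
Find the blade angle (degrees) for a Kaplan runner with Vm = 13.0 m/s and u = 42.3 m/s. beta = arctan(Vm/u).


beta = arctan(13.0 / 42.3) = 17.0837 degrees


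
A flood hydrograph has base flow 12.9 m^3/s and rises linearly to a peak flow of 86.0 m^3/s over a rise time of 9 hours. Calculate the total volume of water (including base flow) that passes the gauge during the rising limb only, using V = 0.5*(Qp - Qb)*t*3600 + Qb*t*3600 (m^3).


V = 0.5*(86.0 - 12.9)*9*3600 + 12.9*9*3600 = 1.6022e+06 m^3


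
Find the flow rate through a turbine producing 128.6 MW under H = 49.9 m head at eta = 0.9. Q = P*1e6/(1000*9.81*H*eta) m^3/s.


Q = 128.6 * 1e6 / (1000 * 9.81 * 49.9 * 0.9) = 291.8965 m^3/s


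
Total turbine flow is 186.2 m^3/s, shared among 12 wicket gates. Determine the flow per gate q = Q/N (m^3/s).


q = 186.2 / 12 = 15.5167 m^3/s


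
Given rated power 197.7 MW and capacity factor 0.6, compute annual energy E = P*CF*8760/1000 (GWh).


E = 197.7 * 0.6 * 8760 / 1000 = 1039.1112 GWh


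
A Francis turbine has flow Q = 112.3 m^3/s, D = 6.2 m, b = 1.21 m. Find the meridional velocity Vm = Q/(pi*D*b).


Vm = 112.3 / (pi * 6.2 * 1.21) = 4.7649 m/s


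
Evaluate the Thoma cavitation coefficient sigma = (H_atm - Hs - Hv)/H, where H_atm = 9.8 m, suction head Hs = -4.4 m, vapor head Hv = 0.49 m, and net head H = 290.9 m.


sigma = (9.8 - (-4.4) - 0.49) / 290.9 = 0.0471


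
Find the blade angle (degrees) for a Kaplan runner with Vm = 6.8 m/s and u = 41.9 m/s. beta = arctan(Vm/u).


beta = arctan(6.8 / 41.9) = 9.2182 degrees


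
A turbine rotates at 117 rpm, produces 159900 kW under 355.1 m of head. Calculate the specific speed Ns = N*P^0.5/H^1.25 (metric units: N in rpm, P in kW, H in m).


Ns = 117 * 159900^0.5 / 355.1^1.25 = 30.3509


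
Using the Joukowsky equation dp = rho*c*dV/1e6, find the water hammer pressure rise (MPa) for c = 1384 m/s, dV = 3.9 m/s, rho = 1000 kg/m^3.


dp = 1000 * 1384 * 3.9 / 1e6 = 5.3976 MPa


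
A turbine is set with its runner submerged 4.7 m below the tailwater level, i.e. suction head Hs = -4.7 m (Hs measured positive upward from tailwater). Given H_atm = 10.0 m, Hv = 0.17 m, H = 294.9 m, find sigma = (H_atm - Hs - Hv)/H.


sigma = (10.0 - (-4.7) - 0.17) / 294.9 = 0.0493


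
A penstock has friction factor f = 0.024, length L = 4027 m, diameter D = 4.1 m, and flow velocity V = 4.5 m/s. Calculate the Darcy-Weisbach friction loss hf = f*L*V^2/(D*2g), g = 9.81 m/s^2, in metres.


hf = 0.024 * 4027 * 4.5^2 / (4.1 * 2 * 9.81) = 24.3296 m


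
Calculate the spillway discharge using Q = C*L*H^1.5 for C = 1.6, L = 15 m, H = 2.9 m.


Q = 1.6 * 15 * 2.9^1.5 = 118.5245 m^3/s


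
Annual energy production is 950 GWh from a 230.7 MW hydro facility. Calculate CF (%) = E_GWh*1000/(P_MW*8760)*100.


CF = 950 * 1000 / (230.7 * 8760) * 100 = 47.0080 %


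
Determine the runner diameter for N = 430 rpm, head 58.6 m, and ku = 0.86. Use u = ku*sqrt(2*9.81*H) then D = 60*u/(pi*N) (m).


u = 0.86 * sqrt(2*9.81*58.6) = 29.1606 m/s
D = 60 * 29.1606 / (pi * 430) = 1.2952 m


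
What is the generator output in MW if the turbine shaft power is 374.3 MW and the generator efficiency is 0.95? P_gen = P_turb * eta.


P_gen = 374.3 * 0.95 = 355.5850 MW


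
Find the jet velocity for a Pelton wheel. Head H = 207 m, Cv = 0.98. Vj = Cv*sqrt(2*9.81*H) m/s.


Vj = 0.98 * sqrt(2*9.81*207) = 62.4541 m/s


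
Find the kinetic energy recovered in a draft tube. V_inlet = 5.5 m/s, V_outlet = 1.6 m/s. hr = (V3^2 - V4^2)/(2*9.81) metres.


hr = (5.5^2 - 1.6^2) / (2*9.81) = 1.4113 m


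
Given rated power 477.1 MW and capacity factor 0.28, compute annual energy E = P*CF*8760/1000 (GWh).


E = 477.1 * 0.28 * 8760 / 1000 = 1170.2309 GWh


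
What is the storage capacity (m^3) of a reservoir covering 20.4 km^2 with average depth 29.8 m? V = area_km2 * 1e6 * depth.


V = 20.4 * 1e6 * 29.8 = 6.0792e+08 m^3


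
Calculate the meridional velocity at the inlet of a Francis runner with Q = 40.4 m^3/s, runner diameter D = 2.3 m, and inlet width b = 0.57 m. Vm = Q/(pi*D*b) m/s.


Vm = 40.4 / (pi * 2.3 * 0.57) = 9.8091 m/s


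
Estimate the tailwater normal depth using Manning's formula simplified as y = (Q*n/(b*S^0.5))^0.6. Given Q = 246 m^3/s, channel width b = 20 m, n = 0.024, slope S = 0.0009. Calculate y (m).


y = (246 * 0.024 / (20 * 0.0009^0.5))^0.6 = 3.9427 m


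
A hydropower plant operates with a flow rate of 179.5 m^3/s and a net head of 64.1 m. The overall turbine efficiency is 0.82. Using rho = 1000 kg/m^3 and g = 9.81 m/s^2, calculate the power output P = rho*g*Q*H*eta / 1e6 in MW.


P = 1000 * 9.81 * 179.5 * 64.1 * 0.82 / 1e6 = 92.5562 MW


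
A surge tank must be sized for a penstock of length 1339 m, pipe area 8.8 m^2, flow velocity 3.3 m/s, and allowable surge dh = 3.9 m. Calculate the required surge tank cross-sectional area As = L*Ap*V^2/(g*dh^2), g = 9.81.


As = 1339 * 8.8 * 3.3^2 / (9.81 * 3.9^2) = 859.9890 m^2


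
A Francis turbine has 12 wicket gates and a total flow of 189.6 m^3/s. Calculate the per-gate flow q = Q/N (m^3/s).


q = 189.6 / 12 = 15.8000 m^3/s


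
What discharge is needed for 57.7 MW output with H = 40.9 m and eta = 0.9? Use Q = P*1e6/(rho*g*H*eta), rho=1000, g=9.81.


Q = 57.7 * 1e6 / (1000 * 9.81 * 40.9 * 0.9) = 159.7868 m^3/s


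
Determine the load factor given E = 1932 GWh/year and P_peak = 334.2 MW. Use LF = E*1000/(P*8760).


LF = 1932 * 1000 / (334.2 * 8760) = 0.6599


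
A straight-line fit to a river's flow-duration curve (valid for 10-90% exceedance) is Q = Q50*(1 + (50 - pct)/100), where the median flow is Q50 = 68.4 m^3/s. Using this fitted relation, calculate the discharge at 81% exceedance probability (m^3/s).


Q = 68.4 * (1 + (50 - 81)/100) = 47.1960 m^3/s


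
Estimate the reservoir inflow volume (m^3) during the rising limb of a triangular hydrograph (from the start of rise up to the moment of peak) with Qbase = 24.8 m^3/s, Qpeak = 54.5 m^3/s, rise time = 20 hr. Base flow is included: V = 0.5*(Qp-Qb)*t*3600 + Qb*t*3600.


V = 0.5*(54.5 - 24.8)*20*3600 + 24.8*20*3600 = 2.8548e+06 m^3


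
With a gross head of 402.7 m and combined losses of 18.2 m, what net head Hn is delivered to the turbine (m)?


Hn = 402.7 - 18.2 = 384.5000 m


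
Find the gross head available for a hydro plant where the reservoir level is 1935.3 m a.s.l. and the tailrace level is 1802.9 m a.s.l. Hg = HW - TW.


Hg = 1935.3 - 1802.9 = 132.4000 m


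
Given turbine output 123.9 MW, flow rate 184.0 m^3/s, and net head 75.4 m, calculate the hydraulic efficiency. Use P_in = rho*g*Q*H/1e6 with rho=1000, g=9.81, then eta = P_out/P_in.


P_in = 1000 * 9.81 * 184.0 * 75.4 / 1e6 = 136.1000 MW
eta = 123.9 / 136.1000 = 0.9104


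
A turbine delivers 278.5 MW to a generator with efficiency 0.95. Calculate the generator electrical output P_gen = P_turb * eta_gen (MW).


P_gen = 278.5 * 0.95 = 264.5750 MW


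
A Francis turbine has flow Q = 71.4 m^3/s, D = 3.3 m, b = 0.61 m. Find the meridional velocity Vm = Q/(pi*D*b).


Vm = 71.4 / (pi * 3.3 * 0.61) = 11.2903 m/s


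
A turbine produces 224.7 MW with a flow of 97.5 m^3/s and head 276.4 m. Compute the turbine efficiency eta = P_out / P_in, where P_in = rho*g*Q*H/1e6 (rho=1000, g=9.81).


P_in = 1000 * 9.81 * 97.5 * 276.4 / 1e6 = 264.3697 MW
eta = 224.7 / 264.3697 = 0.8499


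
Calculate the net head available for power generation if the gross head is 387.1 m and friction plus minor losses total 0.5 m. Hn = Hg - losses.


Hn = 387.1 - 0.5 = 386.6000 m


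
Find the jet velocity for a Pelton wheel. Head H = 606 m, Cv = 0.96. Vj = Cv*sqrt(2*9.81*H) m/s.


Vj = 0.96 * sqrt(2*9.81*606) = 104.6784 m/s


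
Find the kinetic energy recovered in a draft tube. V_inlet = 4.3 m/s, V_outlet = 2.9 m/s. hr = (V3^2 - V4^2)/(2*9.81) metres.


hr = (4.3^2 - 2.9^2) / (2*9.81) = 0.5138 m


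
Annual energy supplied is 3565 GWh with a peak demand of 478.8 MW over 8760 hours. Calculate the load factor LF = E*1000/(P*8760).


LF = 3565 * 1000 / (478.8 * 8760) = 0.8500


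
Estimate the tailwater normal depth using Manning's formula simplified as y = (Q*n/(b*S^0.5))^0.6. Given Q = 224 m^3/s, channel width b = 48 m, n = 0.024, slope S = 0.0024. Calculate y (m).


y = (224 * 0.024 / (48 * 0.0024^0.5))^0.6 = 1.6424 m


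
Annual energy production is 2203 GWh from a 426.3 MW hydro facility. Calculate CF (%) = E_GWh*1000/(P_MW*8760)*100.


CF = 2203 * 1000 / (426.3 * 8760) * 100 = 58.9923 %


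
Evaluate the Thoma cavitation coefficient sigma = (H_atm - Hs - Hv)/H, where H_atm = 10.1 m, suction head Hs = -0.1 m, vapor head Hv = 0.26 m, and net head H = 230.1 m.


sigma = (10.1 - (-0.1) - 0.26) / 230.1 = 0.0432


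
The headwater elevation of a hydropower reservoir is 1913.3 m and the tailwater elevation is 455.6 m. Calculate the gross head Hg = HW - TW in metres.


Hg = 1913.3 - 455.6 = 1457.7000 m


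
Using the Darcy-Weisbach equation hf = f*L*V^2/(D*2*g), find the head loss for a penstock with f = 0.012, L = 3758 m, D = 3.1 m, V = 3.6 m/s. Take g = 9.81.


hf = 0.012 * 3758 * 3.6^2 / (3.1 * 2 * 9.81) = 9.6091 m


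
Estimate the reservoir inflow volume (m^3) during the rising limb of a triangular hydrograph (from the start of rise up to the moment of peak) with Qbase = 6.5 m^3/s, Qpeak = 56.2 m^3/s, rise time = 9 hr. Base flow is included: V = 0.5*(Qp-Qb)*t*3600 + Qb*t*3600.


V = 0.5*(56.2 - 6.5)*9*3600 + 6.5*9*3600 = 1.0157e+06 m^3


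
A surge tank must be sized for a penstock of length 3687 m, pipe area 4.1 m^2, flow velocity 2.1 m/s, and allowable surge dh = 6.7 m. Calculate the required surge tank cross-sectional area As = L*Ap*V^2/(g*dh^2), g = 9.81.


As = 3687 * 4.1 * 2.1^2 / (9.81 * 6.7^2) = 151.3830 m^2


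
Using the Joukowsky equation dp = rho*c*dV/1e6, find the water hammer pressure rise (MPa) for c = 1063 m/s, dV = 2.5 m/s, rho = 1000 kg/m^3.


dp = 1000 * 1063 * 2.5 / 1e6 = 2.6575 MPa


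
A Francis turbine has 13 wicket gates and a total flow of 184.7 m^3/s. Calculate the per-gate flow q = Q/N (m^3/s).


q = 184.7 / 13 = 14.2077 m^3/s


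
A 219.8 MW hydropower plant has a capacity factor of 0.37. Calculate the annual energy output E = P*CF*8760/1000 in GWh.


E = 219.8 * 0.37 * 8760 / 1000 = 712.4158 GWh


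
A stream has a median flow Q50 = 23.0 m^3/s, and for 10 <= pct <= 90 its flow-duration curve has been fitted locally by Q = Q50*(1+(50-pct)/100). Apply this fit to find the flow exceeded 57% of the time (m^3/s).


Q = 23.0 * (1 + (50 - 57)/100) = 21.3900 m^3/s


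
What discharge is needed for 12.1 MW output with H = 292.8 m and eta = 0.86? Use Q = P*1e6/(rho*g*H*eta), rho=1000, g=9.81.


Q = 12.1 * 1e6 / (1000 * 9.81 * 292.8 * 0.86) = 4.8983 m^3/s


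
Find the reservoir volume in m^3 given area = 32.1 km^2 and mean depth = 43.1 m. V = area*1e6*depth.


V = 32.1 * 1e6 * 43.1 = 1.3835e+09 m^3


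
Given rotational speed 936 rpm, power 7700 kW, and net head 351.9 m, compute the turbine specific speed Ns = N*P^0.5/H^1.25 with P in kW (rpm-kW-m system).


Ns = 936 * 7700^0.5 / 351.9^1.25 = 53.8886


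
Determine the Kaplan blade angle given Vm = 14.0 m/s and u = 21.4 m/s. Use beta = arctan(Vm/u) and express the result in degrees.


beta = arctan(14.0 / 21.4) = 33.1929 degrees


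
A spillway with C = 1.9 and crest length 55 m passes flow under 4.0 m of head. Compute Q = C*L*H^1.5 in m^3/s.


Q = 1.9 * 55 * 4.0^1.5 = 836.0000 m^3/s


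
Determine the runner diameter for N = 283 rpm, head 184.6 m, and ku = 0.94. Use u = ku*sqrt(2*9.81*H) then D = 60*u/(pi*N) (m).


u = 0.94 * sqrt(2*9.81*184.6) = 56.5709 m/s
D = 60 * 56.5709 / (pi * 283) = 3.8178 m


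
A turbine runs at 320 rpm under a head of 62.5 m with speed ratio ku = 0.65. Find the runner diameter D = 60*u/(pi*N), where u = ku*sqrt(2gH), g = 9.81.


u = 0.65 * sqrt(2*9.81*62.5) = 22.7616 m/s
D = 60 * 22.7616 / (pi * 320) = 1.3585 m


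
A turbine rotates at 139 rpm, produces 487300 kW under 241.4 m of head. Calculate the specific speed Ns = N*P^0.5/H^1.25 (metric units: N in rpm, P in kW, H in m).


Ns = 139 * 487300^0.5 / 241.4^1.25 = 101.9745


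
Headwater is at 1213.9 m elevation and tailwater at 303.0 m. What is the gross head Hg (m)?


Hg = 1213.9 - 303.0 = 910.9000 m


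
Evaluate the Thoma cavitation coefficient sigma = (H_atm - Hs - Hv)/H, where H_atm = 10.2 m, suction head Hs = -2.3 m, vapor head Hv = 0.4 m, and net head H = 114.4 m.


sigma = (10.2 - (-2.3) - 0.4) / 114.4 = 0.1058


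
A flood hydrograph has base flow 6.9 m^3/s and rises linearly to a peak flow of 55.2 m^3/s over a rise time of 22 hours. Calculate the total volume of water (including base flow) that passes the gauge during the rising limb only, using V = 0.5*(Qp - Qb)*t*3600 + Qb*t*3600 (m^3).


V = 0.5*(55.2 - 6.9)*22*3600 + 6.9*22*3600 = 2.4592e+06 m^3


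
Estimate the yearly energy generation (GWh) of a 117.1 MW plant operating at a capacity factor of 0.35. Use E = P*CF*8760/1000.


E = 117.1 * 0.35 * 8760 / 1000 = 359.0286 GWh


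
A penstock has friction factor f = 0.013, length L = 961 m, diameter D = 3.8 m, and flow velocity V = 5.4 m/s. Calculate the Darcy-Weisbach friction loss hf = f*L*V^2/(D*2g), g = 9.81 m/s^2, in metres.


hf = 0.013 * 961 * 5.4^2 / (3.8 * 2 * 9.81) = 4.8862 m


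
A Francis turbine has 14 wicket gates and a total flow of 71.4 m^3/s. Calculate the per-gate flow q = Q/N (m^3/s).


q = 71.4 / 14 = 5.1000 m^3/s


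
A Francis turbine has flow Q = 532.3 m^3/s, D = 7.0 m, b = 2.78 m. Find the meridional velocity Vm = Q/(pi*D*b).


Vm = 532.3 / (pi * 7.0 * 2.78) = 8.7069 m/s


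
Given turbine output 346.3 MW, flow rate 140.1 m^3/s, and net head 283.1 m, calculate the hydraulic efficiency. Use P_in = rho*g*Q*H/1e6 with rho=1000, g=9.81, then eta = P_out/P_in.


P_in = 1000 * 9.81 * 140.1 * 283.1 / 1e6 = 389.0873 MW
eta = 346.3 / 389.0873 = 0.8900


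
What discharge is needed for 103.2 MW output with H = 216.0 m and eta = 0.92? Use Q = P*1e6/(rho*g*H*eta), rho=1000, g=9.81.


Q = 103.2 * 1e6 / (1000 * 9.81 * 216.0 * 0.92) = 52.9382 m^3/s


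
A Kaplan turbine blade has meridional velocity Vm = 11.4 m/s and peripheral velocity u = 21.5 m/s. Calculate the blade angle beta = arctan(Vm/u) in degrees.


beta = arctan(11.4 / 21.5) = 27.9340 degrees


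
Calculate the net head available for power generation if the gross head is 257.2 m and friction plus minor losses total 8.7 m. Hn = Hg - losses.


Hn = 257.2 - 8.7 = 248.5000 m


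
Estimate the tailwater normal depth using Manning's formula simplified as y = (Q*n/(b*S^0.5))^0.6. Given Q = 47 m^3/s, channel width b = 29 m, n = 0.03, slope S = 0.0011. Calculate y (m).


y = (47 * 0.03 / (29 * 0.0011^0.5))^0.6 = 1.2580 m


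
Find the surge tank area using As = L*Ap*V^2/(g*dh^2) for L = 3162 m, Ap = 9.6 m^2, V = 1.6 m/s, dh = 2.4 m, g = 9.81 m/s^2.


As = 3162 * 9.6 * 1.6^2 / (9.81 * 2.4^2) = 1375.2497 m^2


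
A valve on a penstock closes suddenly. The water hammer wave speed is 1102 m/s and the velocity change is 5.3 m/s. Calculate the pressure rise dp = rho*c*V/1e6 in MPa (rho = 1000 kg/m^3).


dp = 1000 * 1102 * 5.3 / 1e6 = 5.8406 MPa


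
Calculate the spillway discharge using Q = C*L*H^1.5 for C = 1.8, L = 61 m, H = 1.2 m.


Q = 1.8 * 61 * 1.2^1.5 = 144.3358 m^3/s


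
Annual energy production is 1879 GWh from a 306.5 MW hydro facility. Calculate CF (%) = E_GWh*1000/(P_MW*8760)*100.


CF = 1879 * 1000 / (306.5 * 8760) * 100 = 69.9829 %


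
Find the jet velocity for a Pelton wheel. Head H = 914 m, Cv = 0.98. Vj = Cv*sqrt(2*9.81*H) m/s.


Vj = 0.98 * sqrt(2*9.81*914) = 131.2347 m/s


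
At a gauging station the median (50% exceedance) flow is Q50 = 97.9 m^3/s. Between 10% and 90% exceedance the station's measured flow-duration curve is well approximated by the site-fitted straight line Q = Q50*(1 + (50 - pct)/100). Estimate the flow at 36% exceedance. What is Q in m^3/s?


Q = 97.9 * (1 + (50 - 36)/100) = 111.6060 m^3/s


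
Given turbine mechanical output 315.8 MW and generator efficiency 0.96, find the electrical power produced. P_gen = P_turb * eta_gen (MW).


P_gen = 315.8 * 0.96 = 303.1680 MW


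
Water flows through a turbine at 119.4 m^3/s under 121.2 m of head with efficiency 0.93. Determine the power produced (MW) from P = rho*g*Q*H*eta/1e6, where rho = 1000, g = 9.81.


P = 1000 * 9.81 * 119.4 * 121.2 * 0.93 / 1e6 = 132.0258 MW


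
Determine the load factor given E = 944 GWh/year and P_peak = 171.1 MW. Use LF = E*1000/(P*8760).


LF = 944 * 1000 / (171.1 * 8760) = 0.6298


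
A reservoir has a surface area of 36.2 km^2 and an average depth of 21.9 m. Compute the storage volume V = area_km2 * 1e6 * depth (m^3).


V = 36.2 * 1e6 * 21.9 = 7.9278e+08 m^3


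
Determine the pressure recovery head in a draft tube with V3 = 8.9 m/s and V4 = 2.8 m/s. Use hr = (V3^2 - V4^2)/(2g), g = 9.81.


hr = (8.9^2 - 2.8^2) / (2*9.81) = 3.6376 m


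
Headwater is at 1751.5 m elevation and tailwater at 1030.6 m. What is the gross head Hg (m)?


Hg = 1751.5 - 1030.6 = 720.9000 m


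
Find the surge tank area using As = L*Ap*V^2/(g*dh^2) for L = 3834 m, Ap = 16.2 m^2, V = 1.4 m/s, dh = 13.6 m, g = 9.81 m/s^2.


As = 3834 * 16.2 * 1.4^2 / (9.81 * 13.6^2) = 67.0929 m^2


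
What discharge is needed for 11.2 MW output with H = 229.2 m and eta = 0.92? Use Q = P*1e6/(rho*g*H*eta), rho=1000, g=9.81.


Q = 11.2 * 1e6 / (1000 * 9.81 * 229.2 * 0.92) = 5.4144 m^3/s


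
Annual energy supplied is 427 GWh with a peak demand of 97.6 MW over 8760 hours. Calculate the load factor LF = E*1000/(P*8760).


LF = 427 * 1000 / (97.6 * 8760) = 0.4994


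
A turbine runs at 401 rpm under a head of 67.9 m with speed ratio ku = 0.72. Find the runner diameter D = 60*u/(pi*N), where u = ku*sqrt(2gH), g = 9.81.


u = 0.72 * sqrt(2*9.81*67.9) = 26.2795 m/s
D = 60 * 26.2795 / (pi * 401) = 1.2516 m


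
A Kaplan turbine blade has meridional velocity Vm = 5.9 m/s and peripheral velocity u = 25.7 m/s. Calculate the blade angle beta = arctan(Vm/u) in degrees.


beta = arctan(5.9 / 25.7) = 12.9295 degrees


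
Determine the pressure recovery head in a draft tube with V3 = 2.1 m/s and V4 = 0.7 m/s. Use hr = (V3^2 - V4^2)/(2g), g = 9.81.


hr = (2.1^2 - 0.7^2) / (2*9.81) = 0.1998 m


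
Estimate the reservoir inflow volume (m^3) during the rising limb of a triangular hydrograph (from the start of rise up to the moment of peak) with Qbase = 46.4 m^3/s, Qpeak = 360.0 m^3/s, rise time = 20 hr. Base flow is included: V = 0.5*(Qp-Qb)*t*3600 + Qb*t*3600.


V = 0.5*(360.0 - 46.4)*20*3600 + 46.4*20*3600 = 1.4630e+07 m^3


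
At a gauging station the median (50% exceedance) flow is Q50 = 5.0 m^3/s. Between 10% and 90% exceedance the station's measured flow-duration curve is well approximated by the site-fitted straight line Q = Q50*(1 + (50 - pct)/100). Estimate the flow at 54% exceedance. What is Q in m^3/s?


Q = 5.0 * (1 + (50 - 54)/100) = 4.8000 m^3/s


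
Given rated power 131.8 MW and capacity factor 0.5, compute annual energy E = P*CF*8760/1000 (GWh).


E = 131.8 * 0.5 * 8760 / 1000 = 577.2840 GWh


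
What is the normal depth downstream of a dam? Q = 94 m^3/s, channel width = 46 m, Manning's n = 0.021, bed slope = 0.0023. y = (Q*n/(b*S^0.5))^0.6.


y = (94 * 0.021 / (46 * 0.0023^0.5))^0.6 = 0.9355 m


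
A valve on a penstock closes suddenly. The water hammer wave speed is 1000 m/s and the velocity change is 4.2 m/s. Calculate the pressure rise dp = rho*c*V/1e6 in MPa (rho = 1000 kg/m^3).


dp = 1000 * 1000 * 4.2 / 1e6 = 4.2000 MPa


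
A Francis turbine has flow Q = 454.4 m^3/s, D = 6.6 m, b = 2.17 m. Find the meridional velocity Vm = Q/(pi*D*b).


Vm = 454.4 / (pi * 6.6 * 2.17) = 10.0991 m/s


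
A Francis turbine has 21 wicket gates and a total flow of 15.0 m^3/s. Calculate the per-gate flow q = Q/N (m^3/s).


q = 15.0 / 21 = 0.7143 m^3/s


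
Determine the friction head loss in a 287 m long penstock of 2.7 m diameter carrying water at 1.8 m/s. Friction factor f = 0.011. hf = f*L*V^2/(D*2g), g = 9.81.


hf = 0.011 * 287 * 1.8^2 / (2.7 * 2 * 9.81) = 0.1931 m


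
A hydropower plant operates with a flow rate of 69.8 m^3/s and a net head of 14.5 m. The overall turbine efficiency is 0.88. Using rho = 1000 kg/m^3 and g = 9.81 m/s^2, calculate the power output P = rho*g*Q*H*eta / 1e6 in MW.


P = 1000 * 9.81 * 69.8 * 14.5 * 0.88 / 1e6 = 8.7373 MW


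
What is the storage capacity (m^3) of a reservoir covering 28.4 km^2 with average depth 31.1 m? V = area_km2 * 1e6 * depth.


V = 28.4 * 1e6 * 31.1 = 8.8324e+08 m^3


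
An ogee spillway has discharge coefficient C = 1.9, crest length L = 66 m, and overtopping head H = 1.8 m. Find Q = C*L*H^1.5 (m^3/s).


Q = 1.9 * 66 * 1.8^1.5 = 302.8352 m^3/s


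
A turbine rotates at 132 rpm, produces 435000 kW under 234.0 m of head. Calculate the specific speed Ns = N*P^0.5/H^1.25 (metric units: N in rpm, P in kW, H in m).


Ns = 132 * 435000^0.5 / 234.0^1.25 = 95.1259


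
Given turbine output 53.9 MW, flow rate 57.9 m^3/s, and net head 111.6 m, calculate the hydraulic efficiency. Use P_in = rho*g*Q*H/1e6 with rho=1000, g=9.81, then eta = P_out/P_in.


P_in = 1000 * 9.81 * 57.9 * 111.6 / 1e6 = 63.3887 MW
eta = 53.9 / 63.3887 = 0.8503


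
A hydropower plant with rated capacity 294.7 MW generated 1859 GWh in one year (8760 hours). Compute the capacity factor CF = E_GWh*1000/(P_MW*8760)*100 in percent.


CF = 1859 * 1000 / (294.7 * 8760) * 100 = 72.0104 %


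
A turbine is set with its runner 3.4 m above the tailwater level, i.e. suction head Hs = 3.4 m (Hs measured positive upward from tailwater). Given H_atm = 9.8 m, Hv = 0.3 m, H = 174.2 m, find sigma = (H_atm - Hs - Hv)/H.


sigma = (9.8 - 3.4 - 0.3) / 174.2 = 0.0350


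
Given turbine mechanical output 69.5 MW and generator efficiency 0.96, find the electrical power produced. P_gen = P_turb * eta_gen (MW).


P_gen = 69.5 * 0.96 = 66.7200 MW


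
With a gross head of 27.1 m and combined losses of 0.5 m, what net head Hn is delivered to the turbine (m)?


Hn = 27.1 - 0.5 = 26.6000 m


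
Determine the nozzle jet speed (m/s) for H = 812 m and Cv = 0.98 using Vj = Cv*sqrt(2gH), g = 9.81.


Vj = 0.98 * sqrt(2*9.81*812) = 123.6954 m/s


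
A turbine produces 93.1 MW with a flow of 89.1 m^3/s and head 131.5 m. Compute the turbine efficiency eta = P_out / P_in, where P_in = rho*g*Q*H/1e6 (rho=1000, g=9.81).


P_in = 1000 * 9.81 * 89.1 * 131.5 / 1e6 = 114.9403 MW
eta = 93.1 / 114.9403 = 0.8100


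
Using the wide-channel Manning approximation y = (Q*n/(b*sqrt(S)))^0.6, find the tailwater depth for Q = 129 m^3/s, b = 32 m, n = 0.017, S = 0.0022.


y = (129 * 0.017 / (32 * 0.0022^0.5))^0.6 = 1.2555 m


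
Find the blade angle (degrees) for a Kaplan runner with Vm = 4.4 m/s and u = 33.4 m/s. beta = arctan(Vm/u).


beta = arctan(4.4 / 33.4) = 7.5047 degrees


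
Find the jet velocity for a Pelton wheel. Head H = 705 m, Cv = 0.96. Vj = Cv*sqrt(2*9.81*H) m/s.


Vj = 0.96 * sqrt(2*9.81*705) = 112.9056 m/s


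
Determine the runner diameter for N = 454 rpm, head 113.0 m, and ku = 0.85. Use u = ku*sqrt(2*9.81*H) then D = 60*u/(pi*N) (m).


u = 0.85 * sqrt(2*9.81*113.0) = 40.0228 m/s
D = 60 * 40.0228 / (pi * 454) = 1.6837 m


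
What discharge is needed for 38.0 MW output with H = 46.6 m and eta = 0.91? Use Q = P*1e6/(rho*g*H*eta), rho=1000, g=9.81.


Q = 38.0 * 1e6 / (1000 * 9.81 * 46.6 * 0.91) = 91.3455 m^3/s


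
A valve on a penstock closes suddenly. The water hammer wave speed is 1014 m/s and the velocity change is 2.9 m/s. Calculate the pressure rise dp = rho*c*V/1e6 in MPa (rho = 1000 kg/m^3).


dp = 1000 * 1014 * 2.9 / 1e6 = 2.9406 MPa


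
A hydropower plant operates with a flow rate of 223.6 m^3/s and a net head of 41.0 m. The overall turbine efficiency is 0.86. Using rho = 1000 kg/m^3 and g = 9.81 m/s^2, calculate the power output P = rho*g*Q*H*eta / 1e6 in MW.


P = 1000 * 9.81 * 223.6 * 41.0 * 0.86 / 1e6 = 77.3434 MW


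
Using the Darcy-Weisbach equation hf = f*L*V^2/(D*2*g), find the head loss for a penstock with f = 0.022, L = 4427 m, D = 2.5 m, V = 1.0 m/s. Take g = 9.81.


hf = 0.022 * 4427 * 1.0^2 / (2.5 * 2 * 9.81) = 1.9856 m


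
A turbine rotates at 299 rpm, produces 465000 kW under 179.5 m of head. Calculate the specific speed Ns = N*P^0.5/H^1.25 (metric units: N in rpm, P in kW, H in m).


Ns = 299 * 465000^0.5 / 179.5^1.25 = 310.3252
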